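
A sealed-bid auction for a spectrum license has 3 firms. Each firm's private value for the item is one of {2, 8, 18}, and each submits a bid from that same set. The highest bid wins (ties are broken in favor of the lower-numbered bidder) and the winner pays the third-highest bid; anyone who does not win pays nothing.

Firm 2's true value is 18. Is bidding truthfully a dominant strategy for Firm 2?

Check each profile of the others' bids and compare truth against every alternative bid.
Others bid (2, 18): truth gives 16, best alternative gives 0.
Others bid (8, 2): truth gives 16, best alternative gives 0.
Others bid (8, 8): truth gives 10, best alternative gives 0.
Others bid (8, 18): truth gives 10, best alternative gives 0.
Others bid (2, 2): truth gives 16, best alternative gives 16.
Others bid (2, 8): truth gives 16, best alternative gives 16.
(Remaining 3 profiles checked similarly; truth is weakly best in each.)
In every case the truthful bid is at least as good as any alternative, so it is a dominant strategy.

Yes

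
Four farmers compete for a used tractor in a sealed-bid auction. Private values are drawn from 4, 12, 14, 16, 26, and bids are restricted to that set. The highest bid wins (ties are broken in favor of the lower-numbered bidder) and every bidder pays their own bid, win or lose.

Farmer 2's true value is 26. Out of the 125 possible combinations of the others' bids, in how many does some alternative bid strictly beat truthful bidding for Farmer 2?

73

Others bid (4, 4, 4): truth gives 0; bid 12 gives 14 > 0. Violating.
Others bid (4, 4, 12): truth gives 0; bid 12 gives 14 > 0. Violating.
Others bid (4, 4, 14): truth gives 0; bid 14 gives 12 > 0. Violating.
Others bid (4, 4, 16): truth gives 0; bid 16 gives 10 > 0. Violating.
Others bid (4, 4, 26): truth gives 0; no alternative beats it.
Others bid (4, 12, 26): truth gives 0; no alternative beats it.
(Checking all 125 profiles: 73 have a profitable deviation, 52 do not.)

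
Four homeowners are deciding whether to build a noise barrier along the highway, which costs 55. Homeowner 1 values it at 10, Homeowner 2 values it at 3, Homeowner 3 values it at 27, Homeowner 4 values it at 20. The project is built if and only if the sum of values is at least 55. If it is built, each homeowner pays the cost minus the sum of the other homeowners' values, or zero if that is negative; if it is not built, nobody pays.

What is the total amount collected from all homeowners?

Total value 60 ≥ cost 55, so it is built.
Homeowner 1: others sum to 50; max(0, 55 - 50) = 5.
Homeowner 2: others sum to 57; max(0, 55 - 57) = 0.
Homeowner 3: others sum to 33; max(0, 55 - 33) = 22.
Homeowner 4: others sum to 40; max(0, 55 - 40) = 15.
Total collected = 5 + 0 + 22 + 15 = 42.

42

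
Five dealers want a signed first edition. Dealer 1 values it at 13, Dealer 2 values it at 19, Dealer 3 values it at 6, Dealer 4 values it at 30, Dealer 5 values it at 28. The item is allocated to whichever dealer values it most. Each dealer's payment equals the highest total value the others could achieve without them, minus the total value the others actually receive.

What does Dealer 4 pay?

Dealer 4 has the highest value and receives the item.
Without Dealer 4, the item would go to the next-highest value, 28, so the others could achieve 28.
With Dealer 4 present and winning, the others receive nothing, so their total is 0.
Payment = 28 - 0 = 28.

28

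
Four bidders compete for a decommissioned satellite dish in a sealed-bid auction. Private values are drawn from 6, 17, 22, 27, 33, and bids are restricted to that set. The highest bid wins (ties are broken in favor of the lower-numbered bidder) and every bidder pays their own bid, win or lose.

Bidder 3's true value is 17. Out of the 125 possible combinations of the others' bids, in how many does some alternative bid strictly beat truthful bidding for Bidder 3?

Others bid (6, 6, 22): truth gives -17; bid 22 gives -5 > -17. Violating.
Others bid (6, 6, 27): truth gives -17; bid 6 gives -6 > -17. Violating.
Others bid (6, 6, 33): truth gives -17; bid 6 gives -6 > -17. Violating.
Others bid (6, 17, 6): truth gives -17; bid 22 gives -5 > -17. Violating.
Others bid (6, 6, 6): truth gives 0; no alternative beats it.
Others bid (6, 6, 17): truth gives 0; no alternative beats it.
(Checking all 125 profiles: 123 have a profitable deviation, 2 do not.)

123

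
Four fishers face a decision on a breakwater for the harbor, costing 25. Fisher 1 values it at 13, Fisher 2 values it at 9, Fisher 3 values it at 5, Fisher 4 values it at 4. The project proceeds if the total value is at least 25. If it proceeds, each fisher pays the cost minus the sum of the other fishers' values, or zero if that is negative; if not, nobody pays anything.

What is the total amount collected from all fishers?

Total value 31 ≥ cost 25, so it is built.
Fisher 1: others sum to 18; max(0, 25 - 18) = 7.
Fisher 2: others sum to 22; max(0, 25 - 22) = 3.
Fisher 3: others sum to 26; max(0, 25 - 26) = 0.
Fisher 4: others sum to 27; max(0, 25 - 27) = 0.
Total collected = 7 + 3 + 0 + 0 = 10.

10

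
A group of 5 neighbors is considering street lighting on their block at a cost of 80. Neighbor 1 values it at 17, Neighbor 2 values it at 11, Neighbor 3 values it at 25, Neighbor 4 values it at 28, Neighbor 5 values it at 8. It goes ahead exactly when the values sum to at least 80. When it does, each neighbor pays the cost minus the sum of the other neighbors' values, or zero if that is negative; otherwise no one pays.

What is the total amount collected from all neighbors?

Total value 89 ≥ cost 80, so it is built.
Neighbor 1: others sum to 72; max(0, 80 - 72) = 8.
Neighbor 2: others sum to 78; max(0, 80 - 78) = 2.
Neighbor 3: others sum to 64; max(0, 80 - 64) = 16.
Neighbor 4: others sum to 61; max(0, 80 - 61) = 19.
Neighbor 5: others sum to 81; max(0, 80 - 81) = 0.
Total collected = 8 + 2 + 16 + 19 + 0 = 45.

45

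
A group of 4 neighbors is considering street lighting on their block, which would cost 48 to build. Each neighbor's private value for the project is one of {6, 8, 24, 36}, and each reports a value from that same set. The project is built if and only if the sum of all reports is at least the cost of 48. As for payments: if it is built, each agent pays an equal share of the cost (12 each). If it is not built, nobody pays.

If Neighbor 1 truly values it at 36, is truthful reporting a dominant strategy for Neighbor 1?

Yes

Check each profile of the others' reports and compare truth against every alternative report.
Others report (6, 6, 6): truth gives 24, best alternative gives 0.
Others report (6, 6, 8): truth gives 24, best alternative gives 0.
Others report (6, 8, 6): truth gives 24, best alternative gives 0.
Others report (6, 8, 8): truth gives 24, best alternative gives 0.
Others report (8, 6, 6): truth gives 24, best alternative gives 0.
Others report (8, 6, 8): truth gives 24, best alternative gives 0.
(Remaining 58 profiles checked similarly; truth is weakly best in each.)
In every case the truthful report is at least as good as any alternative, so it is a dominant strategy.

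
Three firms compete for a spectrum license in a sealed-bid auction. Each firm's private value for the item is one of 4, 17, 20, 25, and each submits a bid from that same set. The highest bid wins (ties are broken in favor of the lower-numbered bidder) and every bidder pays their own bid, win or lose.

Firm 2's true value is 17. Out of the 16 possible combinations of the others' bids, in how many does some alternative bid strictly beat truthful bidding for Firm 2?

Others bid (4, 20): truth gives -17; bid 20 gives -3 > -17. Violating.
Others bid (4, 25): truth gives -17; bid 4 gives -4 > -17. Violating.
Others bid (17, 4): truth gives -17; bid 20 gives -3 > -17. Violating.
Others bid (17, 17): truth gives -17; bid 20 gives -3 > -17. Violating.
Others bid (4, 4): truth gives 0; no alternative beats it.
Others bid (4, 17): truth gives 0; no alternative beats it.
(Checking all 16 profiles: 14 have a profitable deviation, 2 do not.)

14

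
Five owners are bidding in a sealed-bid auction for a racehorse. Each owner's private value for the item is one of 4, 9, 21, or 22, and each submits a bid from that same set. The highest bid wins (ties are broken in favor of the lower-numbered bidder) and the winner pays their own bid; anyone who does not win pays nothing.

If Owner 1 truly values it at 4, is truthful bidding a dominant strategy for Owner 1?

Yes

Check each profile of the others' bids and compare truth against every alternative bid.
Others bid (4, 4, 4, 4): truth gives 0, best alternative gives -5.
Others bid (4, 4, 4, 9): truth gives 0, best alternative gives -5.
Others bid (4, 4, 9, 4): truth gives 0, best alternative gives -5.
Others bid (4, 4, 9, 9): truth gives 0, best alternative gives -5.
Others bid (4, 9, 4, 4): truth gives 0, best alternative gives -5.
Others bid (4, 9, 4, 9): truth gives 0, best alternative gives -5.
(Remaining 250 profiles checked similarly; truth is weakly best in each.)
In every case the truthful bid is at least as good as any alternative, so it is a dominant strategy.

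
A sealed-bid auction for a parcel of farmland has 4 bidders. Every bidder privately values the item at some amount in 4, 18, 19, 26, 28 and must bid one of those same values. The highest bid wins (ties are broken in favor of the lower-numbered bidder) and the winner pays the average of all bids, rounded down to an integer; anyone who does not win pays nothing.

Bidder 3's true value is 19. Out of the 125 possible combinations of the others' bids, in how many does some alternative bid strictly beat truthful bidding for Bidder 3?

17

Others bid (4, 4, 26): truth gives 0; bid 26 gives 4 > 0. Violating.
Others bid (4, 4, 28): truth gives 0; bid 28 gives 3 > 0. Violating.
Others bid (4, 18, 26): truth gives 0; bid 26 gives 1 > 0. Violating.
Others bid (4, 19, 4): truth gives 0; bid 26 gives 6 > 0. Violating.
Others bid (4, 4, 4): truth gives 12; no alternative beats it.
Others bid (4, 4, 18): truth gives 8; no alternative beats it.
(Checking all 125 profiles: 17 have a profitable deviation, 108 do not.)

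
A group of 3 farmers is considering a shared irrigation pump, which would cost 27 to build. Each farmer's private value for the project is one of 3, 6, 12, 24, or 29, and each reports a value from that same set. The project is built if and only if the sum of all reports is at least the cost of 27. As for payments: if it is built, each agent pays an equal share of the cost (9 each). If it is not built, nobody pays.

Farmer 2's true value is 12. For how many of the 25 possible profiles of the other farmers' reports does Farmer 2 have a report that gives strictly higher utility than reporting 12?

4

Others report (3, 3): truth gives 0; report 24 gives 3 > 0. Violating.
Others report (3, 6): truth gives 0; report 24 gives 3 > 0. Violating.
Others report (6, 3): truth gives 0; report 24 gives 3 > 0. Violating.
Others report (6, 6): truth gives 0; report 24 gives 3 > 0. Violating.
Others report (3, 12): truth gives 3; no alternative beats it.
Others report (3, 24): truth gives 3; no alternative beats it.
(Checking all 25 profiles: 4 have a profitable deviation, 21 do not.)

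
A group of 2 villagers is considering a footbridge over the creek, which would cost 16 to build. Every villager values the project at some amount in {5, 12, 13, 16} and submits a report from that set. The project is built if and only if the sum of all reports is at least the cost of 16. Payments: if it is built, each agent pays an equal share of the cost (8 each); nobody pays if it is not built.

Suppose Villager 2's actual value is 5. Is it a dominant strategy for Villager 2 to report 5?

Yes

Check each profile of the others' reports and compare truth against every alternative report.
Others report (5): truth gives 0, best alternative gives -3.
Others report (12): truth gives -3, best alternative gives -3.
Others report (13): truth gives -3, best alternative gives -3.
Others report (16): truth gives -3, best alternative gives -3.
In every case the truthful report is at least as good as any alternative, so it is a dominant strategy.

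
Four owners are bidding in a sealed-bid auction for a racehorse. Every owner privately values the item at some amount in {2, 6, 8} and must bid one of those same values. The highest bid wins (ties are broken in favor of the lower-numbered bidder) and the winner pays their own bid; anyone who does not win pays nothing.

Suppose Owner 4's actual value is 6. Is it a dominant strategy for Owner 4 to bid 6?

Check each profile of the others' bids and compare truth against every alternative bid.
Others bid (2, 2, 2): truth gives 0, best alternative gives 0.
Others bid (2, 2, 6): truth gives 0, best alternative gives 0.
Others bid (2, 2, 8): truth gives 0, best alternative gives 0.
Others bid (2, 6, 2): truth gives 0, best alternative gives 0.
Others bid (2, 6, 6): truth gives 0, best alternative gives 0.
Others bid (2, 6, 8): truth gives 0, best alternative gives 0.
(Remaining 21 profiles checked similarly; truth is weakly best in each.)
In every case the truthful bid is at least as good as any alternative, so it is a dominant strategy.

Yes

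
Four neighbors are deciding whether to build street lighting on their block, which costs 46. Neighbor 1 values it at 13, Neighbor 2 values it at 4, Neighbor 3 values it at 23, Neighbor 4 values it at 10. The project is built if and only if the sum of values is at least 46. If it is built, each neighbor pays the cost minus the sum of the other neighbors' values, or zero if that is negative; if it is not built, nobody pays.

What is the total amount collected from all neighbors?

34

Total value 50 ≥ cost 46, so it is built.
Neighbor 1: others sum to 37; max(0, 46 - 37) = 9.
Neighbor 2: others sum to 46; max(0, 46 - 46) = 0.
Neighbor 3: others sum to 27; max(0, 46 - 27) = 19.
Neighbor 4: others sum to 40; max(0, 46 - 40) = 6.
Total collected = 9 + 0 + 19 + 6 = 34.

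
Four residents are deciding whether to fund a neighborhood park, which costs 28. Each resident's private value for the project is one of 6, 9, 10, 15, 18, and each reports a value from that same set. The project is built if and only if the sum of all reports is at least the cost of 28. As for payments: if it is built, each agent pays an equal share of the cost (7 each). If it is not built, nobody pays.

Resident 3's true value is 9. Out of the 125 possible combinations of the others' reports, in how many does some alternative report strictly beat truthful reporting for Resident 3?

1

Others report (6, 6, 6): truth gives 0; report 10 gives 2 > 0. Violating.
Others report (6, 6, 9): truth gives 2; no alternative beats it.
Others report (6, 6, 10): truth gives 2; no alternative beats it.
(Checking all 125 profiles: 1 has a profitable deviation, 124 do not.)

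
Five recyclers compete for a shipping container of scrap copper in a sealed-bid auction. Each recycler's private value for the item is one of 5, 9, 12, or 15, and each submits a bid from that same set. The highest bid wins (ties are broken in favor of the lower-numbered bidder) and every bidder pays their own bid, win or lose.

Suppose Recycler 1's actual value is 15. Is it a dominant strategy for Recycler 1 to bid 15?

Consider the case where Recycler 2 bids 5, Recycler 3 bids 5, Recycler 4 bids 5 and Recycler 5 bids 5.
Truthful bid 15: wins, pays 15, utility 15 - 15 = 0.
Bid 5 instead: wins, pays 5, utility 15 - 5 = 10.
Since 10 > 0, bidding 5 is strictly better here, so truthful bidding is not dominant.

No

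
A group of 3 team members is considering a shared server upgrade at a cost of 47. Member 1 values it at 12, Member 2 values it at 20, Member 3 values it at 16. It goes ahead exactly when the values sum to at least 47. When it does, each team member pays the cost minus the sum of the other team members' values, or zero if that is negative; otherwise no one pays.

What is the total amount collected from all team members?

45

Total value 48 ≥ cost 47, so it is built.
Member 1: others sum to 36; max(0, 47 - 36) = 11.
Member 2: others sum to 28; max(0, 47 - 28) = 19.
Member 3: others sum to 32; max(0, 47 - 32) = 15.
Total collected = 11 + 19 + 15 = 45.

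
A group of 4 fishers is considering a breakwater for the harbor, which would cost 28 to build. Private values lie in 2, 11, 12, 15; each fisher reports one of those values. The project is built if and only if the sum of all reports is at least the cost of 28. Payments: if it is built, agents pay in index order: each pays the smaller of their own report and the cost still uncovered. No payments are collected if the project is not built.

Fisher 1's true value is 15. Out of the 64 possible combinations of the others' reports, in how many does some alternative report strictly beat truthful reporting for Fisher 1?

60

Others report (2, 2, 12): truth gives 0; report 12 gives 3 > 0. Violating.
Others report (2, 2, 15): truth gives 0; report 11 gives 4 > 0. Violating.
Others report (2, 11, 11): truth gives 0; report 11 gives 4 > 0. Violating.
Others report (2, 11, 12): truth gives 0; report 11 gives 4 > 0. Violating.
Others report (2, 2, 2): truth gives 0; no alternative beats it.
Others report (2, 2, 11): truth gives 0; no alternative beats it.
(Checking all 64 profiles: 60 have a profitable deviation, 4 do not.)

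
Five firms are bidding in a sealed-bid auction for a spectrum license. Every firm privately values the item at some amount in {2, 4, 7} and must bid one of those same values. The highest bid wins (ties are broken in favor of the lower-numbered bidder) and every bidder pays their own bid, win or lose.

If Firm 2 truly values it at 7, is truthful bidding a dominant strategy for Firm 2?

No

Consider the case where Firm 1 bids 2, Firm 3 bids 2, Firm 4 bids 2 and Firm 5 bids 2.
Truthful bid 7: wins, pays 7, utility 7 - 7 = 0.
Bid 4 instead: wins, pays 4, utility 7 - 4 = 3.
Since 3 > 0, bidding 4 is strictly better here, so truthful bidding is not dominant.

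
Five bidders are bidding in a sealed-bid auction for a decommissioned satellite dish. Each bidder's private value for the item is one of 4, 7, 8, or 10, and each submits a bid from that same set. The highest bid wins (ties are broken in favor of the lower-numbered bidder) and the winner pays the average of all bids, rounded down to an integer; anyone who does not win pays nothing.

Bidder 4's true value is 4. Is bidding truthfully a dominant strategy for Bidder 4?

Yes

Check each profile of the others' bids and compare truth against every alternative bid.
Others bid (4, 4, 4, 7): truth gives 0, best alternative gives -1.
Others bid (4, 4, 4, 4): truth gives 0, best alternative gives 0.
Others bid (4, 4, 4, 8): truth gives 0, best alternative gives 0.
Others bid (4, 4, 4, 10): truth gives 0, best alternative gives 0.
Others bid (4, 4, 7, 4): truth gives 0, best alternative gives 0.
Others bid (4, 4, 7, 7): truth gives 0, best alternative gives 0.
(Remaining 250 profiles checked similarly; truth is weakly best in each.)
In every case the truthful bid is at least as good as any alternative, so it is a dominant strategy.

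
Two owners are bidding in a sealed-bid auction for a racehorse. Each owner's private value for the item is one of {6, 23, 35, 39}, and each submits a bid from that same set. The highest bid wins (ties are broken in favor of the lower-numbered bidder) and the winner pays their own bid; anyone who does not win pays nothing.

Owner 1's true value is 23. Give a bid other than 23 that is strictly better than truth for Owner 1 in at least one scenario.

Suppose Owner 2 bids 6.
Bid 23: wins, pays 23, utility 23 - 23 = 0.
Bid 6: wins, pays 6, utility 23 - 6 = 17.
So bidding 6 beats truth here (17 > 0).

6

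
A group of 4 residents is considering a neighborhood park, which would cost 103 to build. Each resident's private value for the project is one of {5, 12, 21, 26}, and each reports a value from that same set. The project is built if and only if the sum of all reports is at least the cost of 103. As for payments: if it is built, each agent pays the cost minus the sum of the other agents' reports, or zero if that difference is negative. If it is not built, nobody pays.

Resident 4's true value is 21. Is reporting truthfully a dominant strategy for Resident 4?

Yes

Check each profile of the others' reports and compare truth against every alternative report.
Others report (5, 5, 5): truth gives 0, best alternative gives 0.
Others report (5, 5, 12): truth gives 0, best alternative gives 0.
Others report (5, 5, 21): truth gives 0, best alternative gives 0.
Others report (5, 5, 26): truth gives 0, best alternative gives 0.
Others report (5, 12, 5): truth gives 0, best alternative gives 0.
Others report (5, 12, 12): truth gives 0, best alternative gives 0.
(Remaining 58 profiles checked similarly; truth is weakly best in each.)
In every case the truthful report is at least as good as any alternative, so it is a dominant strategy.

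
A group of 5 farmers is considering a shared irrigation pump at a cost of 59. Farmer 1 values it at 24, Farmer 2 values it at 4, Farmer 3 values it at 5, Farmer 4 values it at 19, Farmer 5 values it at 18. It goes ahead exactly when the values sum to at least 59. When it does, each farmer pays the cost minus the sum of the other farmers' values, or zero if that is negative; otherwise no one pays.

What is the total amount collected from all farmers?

Total value 70 ≥ cost 59, so it is built.
Farmer 1: others sum to 46; max(0, 59 - 46) = 13.
Farmer 2: others sum to 66; max(0, 59 - 66) = 0.
Farmer 3: others sum to 65; max(0, 59 - 65) = 0.
Farmer 4: others sum to 51; max(0, 59 - 51) = 8.
Farmer 5: others sum to 52; max(0, 59 - 52) = 7.
Total collected = 13 + 0 + 0 + 8 + 7 = 28.

28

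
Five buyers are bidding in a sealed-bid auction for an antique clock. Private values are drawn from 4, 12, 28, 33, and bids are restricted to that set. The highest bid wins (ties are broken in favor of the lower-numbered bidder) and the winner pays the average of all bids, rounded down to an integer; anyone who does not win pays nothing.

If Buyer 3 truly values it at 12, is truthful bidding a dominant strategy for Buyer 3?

No

Consider the case where Buyer 1 bids 4, Buyer 2 bids 12, Buyer 4 bids 4 and Buyer 5 bids 4.
Truthful bid 12: loses, pays 0, utility 0.
Bid 28 instead: wins, pays 10, utility 12 - 10 = 2.
Since 2 > 0, bidding 28 is strictly better here, so truthful bidding is not dominant.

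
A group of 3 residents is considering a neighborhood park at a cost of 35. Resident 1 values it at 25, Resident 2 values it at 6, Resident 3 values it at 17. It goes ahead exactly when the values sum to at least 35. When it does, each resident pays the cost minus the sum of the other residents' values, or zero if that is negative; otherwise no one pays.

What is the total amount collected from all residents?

Total value 48 ≥ cost 35, so it is built.
Resident 1: others sum to 23; max(0, 35 - 23) = 12.
Resident 2: others sum to 42; max(0, 35 - 42) = 0.
Resident 3: others sum to 31; max(0, 35 - 31) = 4.
Total collected = 12 + 0 + 4 = 16.

16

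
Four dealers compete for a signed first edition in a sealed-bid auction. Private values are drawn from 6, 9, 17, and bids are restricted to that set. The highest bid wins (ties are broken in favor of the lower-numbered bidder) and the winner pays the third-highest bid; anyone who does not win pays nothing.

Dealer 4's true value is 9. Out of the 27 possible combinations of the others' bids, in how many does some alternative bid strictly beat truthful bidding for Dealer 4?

Others bid (6, 6, 9): truth gives 0; bid 17 gives 3 > 0. Violating.
Others bid (6, 9, 6): truth gives 0; bid 17 gives 3 > 0. Violating.
Others bid (9, 6, 6): truth gives 0; bid 17 gives 3 > 0. Violating.
Others bid (6, 6, 6): truth gives 3; no alternative beats it.
Others bid (6, 6, 17): truth gives 0; no alternative beats it.
(Checking all 27 profiles: 3 have a profitable deviation, 24 do not.)

3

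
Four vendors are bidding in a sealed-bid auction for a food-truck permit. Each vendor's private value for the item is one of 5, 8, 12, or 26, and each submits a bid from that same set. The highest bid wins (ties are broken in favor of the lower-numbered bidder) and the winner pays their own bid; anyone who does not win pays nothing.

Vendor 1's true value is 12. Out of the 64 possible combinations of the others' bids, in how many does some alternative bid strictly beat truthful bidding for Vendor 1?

Others bid (5, 5, 5): truth gives 0; bid 5 gives 7 > 0. Violating.
Others bid (5, 5, 8): truth gives 0; bid 8 gives 4 > 0. Violating.
Others bid (5, 8, 5): truth gives 0; bid 8 gives 4 > 0. Violating.
Others bid (5, 8, 8): truth gives 0; bid 8 gives 4 > 0. Violating.
Others bid (5, 5, 12): truth gives 0; no alternative beats it.
Others bid (5, 5, 26): truth gives 0; no alternative beats it.
(Checking all 64 profiles: 8 have a profitable deviation, 56 do not.)

8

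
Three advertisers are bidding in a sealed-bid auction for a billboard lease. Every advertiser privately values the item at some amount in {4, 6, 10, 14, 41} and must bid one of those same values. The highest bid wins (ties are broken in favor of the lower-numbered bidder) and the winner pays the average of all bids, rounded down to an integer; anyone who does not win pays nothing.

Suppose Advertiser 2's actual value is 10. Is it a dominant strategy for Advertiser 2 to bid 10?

No

Consider the case where Advertiser 1 bids 4 and Advertiser 3 bids 4.
Truthful bid 10: wins, pays 6, utility 10 - 6 = 4.
Bid 6 instead: wins, pays 4, utility 10 - 4 = 6.
Since 6 > 4, bidding 6 is strictly better here, so truthful bidding is not dominant.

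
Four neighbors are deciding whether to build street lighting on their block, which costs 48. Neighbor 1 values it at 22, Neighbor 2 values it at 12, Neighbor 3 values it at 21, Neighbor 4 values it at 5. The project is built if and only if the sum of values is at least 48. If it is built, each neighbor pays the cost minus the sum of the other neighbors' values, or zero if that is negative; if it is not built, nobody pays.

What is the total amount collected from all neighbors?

19

Total value 60 ≥ cost 48, so it is built.
Neighbor 1: others sum to 38; max(0, 48 - 38) = 10.
Neighbor 2: others sum to 48; max(0, 48 - 48) = 0.
Neighbor 3: others sum to 39; max(0, 48 - 39) = 9.
Neighbor 4: others sum to 55; max(0, 48 - 55) = 0.
Total collected = 10 + 0 + 9 + 0 = 19.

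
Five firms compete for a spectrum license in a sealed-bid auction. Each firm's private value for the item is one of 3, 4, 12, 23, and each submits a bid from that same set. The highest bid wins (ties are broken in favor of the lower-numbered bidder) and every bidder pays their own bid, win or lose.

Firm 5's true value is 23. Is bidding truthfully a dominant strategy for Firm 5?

No

Consider the case where Firm 1 bids 3, Firm 2 bids 3, Firm 3 bids 3 and Firm 4 bids 3.
Truthful bid 23: wins, pays 23, utility 23 - 23 = 0.
Bid 4 instead: wins, pays 4, utility 23 - 4 = 19.
Since 19 > 0, bidding 4 is strictly better here, so truthful bidding is not dominant.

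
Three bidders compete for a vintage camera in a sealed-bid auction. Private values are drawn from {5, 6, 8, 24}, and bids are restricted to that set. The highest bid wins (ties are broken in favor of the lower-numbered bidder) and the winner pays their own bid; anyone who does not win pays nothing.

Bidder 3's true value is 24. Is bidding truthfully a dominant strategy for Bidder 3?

No

Consider the case where Bidder 1 bids 5 and Bidder 2 bids 5.
Truthful bid 24: wins, pays 24, utility 24 - 24 = 0.
Bid 6 instead: wins, pays 6, utility 24 - 6 = 18.
Since 18 > 0, bidding 6 is strictly better here, so truthful bidding is not dominant.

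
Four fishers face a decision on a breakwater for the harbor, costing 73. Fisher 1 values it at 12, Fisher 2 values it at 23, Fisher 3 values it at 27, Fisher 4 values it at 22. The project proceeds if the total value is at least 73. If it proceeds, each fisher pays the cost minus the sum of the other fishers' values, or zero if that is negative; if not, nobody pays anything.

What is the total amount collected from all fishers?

Total value 84 ≥ cost 73, so it is built.
Fisher 1: others sum to 72; max(0, 73 - 72) = 1.
Fisher 2: others sum to 61; max(0, 73 - 61) = 12.
Fisher 3: others sum to 57; max(0, 73 - 57) = 16.
Fisher 4: others sum to 62; max(0, 73 - 62) = 11.
Total collected = 1 + 12 + 16 + 11 = 40.

40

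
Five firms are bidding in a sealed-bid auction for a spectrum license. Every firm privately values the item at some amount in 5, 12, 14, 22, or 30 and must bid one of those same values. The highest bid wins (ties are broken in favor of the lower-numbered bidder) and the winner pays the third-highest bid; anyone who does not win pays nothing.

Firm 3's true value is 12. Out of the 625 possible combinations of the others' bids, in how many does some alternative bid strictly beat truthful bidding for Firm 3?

Others bid (5, 5, 5, 14): truth gives 0; bid 14 gives 7 > 0. Violating.
Others bid (5, 5, 5, 22): truth gives 0; bid 22 gives 7 > 0. Violating.
Others bid (5, 5, 5, 30): truth gives 0; bid 30 gives 7 > 0. Violating.
Others bid (5, 5, 14, 5): truth gives 0; bid 14 gives 7 > 0. Violating.
Others bid (5, 5, 5, 5): truth gives 7; no alternative beats it.
Others bid (5, 5, 5, 12): truth gives 7; no alternative beats it.
(Checking all 625 profiles: 12 have a profitable deviation, 613 do not.)

12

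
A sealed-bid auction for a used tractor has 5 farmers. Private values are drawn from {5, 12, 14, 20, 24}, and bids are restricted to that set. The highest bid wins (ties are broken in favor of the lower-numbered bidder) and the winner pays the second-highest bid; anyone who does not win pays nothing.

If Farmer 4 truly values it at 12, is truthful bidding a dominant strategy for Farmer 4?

Check each profile of the others' bids and compare truth against every alternative bid.
Others bid (5, 5, 5, 5): truth gives 7, best alternative gives 7.
Others bid (5, 5, 5, 12): truth gives 0, best alternative gives 0.
Others bid (5, 5, 5, 14): truth gives 0, best alternative gives 0.
Others bid (5, 5, 5, 20): truth gives 0, best alternative gives 0.
Others bid (5, 5, 5, 24): truth gives 0, best alternative gives 0.
Others bid (5, 5, 12, 5): truth gives 0, best alternative gives 0.
(Remaining 619 profiles checked similarly; truth is weakly best in each.)
In every case the truthful bid is at least as good as any alternative, so it is a dominant strategy.

Yes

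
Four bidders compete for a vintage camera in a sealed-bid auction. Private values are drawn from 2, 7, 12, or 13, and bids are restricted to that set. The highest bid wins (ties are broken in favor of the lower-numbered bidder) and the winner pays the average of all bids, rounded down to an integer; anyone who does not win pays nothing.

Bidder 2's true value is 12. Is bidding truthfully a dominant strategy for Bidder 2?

No

Consider the case where Bidder 1 bids 2, Bidder 3 bids 2 and Bidder 4 bids 2.
Truthful bid 12: wins, pays 4, utility 12 - 4 = 8.
Bid 7 instead: wins, pays 3, utility 12 - 3 = 9.
Since 9 > 8, bidding 7 is strictly better here, so truthful bidding is not dominant.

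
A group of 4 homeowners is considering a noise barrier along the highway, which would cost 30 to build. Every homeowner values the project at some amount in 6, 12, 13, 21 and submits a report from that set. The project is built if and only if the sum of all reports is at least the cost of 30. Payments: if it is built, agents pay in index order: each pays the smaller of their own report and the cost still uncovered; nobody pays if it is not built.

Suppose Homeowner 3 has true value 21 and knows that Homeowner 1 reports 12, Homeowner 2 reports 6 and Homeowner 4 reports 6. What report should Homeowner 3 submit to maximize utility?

6

Report 6: project built, pays 6, utility 21 - 6 = 15.
Report 12: project built, pays 12, utility 21 - 12 = 9.
Report 13: project built, pays 12, utility 21 - 12 = 9.
Report 21: project built, pays 12, utility 21 - 12 = 9.
The best choice is 6 with utility 15.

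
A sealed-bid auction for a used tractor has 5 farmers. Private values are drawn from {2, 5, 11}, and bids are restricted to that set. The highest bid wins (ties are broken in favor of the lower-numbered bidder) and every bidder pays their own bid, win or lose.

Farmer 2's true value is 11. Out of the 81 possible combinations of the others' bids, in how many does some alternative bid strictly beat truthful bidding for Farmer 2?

Others bid (2, 2, 2, 2): truth gives 0; bid 5 gives 6 > 0. Violating.
Others bid (2, 2, 2, 5): truth gives 0; bid 5 gives 6 > 0. Violating.
Others bid (2, 2, 5, 2): truth gives 0; bid 5 gives 6 > 0. Violating.
Others bid (2, 2, 5, 5): truth gives 0; bid 5 gives 6 > 0. Violating.
Others bid (2, 2, 2, 11): truth gives 0; no alternative beats it.
Others bid (2, 2, 5, 11): truth gives 0; no alternative beats it.
(Checking all 81 profiles: 35 have a profitable deviation, 46 do not.)

35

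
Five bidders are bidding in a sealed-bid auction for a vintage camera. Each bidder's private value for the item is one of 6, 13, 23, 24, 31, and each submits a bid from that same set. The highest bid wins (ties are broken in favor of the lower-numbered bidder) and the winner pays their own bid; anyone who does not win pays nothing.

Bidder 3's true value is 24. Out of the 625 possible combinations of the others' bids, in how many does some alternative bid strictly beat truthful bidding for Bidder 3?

36

Others bid (6, 6, 6, 6): truth gives 0; bid 13 gives 11 > 0. Violating.
Others bid (6, 6, 6, 13): truth gives 0; bid 13 gives 11 > 0. Violating.
Others bid (6, 6, 6, 23): truth gives 0; bid 23 gives 1 > 0. Violating.
Others bid (6, 6, 13, 6): truth gives 0; bid 13 gives 11 > 0. Violating.
Others bid (6, 6, 6, 24): truth gives 0; no alternative beats it.
Others bid (6, 6, 6, 31): truth gives 0; no alternative beats it.
(Checking all 625 profiles: 36 have a profitable deviation, 589 do not.)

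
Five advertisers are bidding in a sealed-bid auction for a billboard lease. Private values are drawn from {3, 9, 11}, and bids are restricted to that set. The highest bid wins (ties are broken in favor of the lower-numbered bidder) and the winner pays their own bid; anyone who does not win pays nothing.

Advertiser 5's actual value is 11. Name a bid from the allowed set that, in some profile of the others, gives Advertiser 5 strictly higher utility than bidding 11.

Suppose Advertiser 1 bids 3, Advertiser 2 bids 3, Advertiser 3 bids 3 and Advertiser 4 bids 3.
Bid 11: wins, pays 11, utility 11 - 11 = 0.
Bid 9: wins, pays 9, utility 11 - 9 = 2.
So bidding 9 beats truth here (2 > 0).

9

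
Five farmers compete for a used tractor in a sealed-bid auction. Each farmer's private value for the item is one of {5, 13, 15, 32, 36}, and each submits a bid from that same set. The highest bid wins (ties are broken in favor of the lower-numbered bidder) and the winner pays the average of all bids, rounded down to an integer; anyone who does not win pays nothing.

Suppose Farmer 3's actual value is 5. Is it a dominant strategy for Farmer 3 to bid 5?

Check each profile of the others' bids and compare truth against every alternative bid.
Others bid (5, 5, 13, 13): truth gives 0, best alternative gives -4.
Others bid (5, 5, 5, 13): truth gives 0, best alternative gives -3.
Others bid (5, 5, 13, 5): truth gives 0, best alternative gives -3.
Others bid (5, 5, 5, 5): truth gives 0, best alternative gives -1.
Others bid (5, 5, 5, 15): truth gives 0, best alternative gives 0.
Others bid (5, 5, 5, 32): truth gives 0, best alternative gives 0.
(Remaining 619 profiles checked similarly; truth is weakly best in each.)
In every case the truthful bid is at least as good as any alternative, so it is a dominant strategy.

Yes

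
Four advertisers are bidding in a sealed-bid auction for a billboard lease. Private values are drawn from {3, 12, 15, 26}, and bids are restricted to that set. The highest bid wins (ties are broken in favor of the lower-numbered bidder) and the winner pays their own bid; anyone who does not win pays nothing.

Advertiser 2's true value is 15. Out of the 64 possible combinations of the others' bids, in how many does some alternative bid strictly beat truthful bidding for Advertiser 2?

Others bid (3, 3, 3): truth gives 0; bid 12 gives 3 > 0. Violating.
Others bid (3, 3, 12): truth gives 0; bid 12 gives 3 > 0. Violating.
Others bid (3, 12, 3): truth gives 0; bid 12 gives 3 > 0. Violating.
Others bid (3, 12, 12): truth gives 0; bid 12 gives 3 > 0. Violating.
Others bid (3, 3, 15): truth gives 0; no alternative beats it.
Others bid (3, 3, 26): truth gives 0; no alternative beats it.
(Checking all 64 profiles: 4 have a profitable deviation, 60 do not.)

4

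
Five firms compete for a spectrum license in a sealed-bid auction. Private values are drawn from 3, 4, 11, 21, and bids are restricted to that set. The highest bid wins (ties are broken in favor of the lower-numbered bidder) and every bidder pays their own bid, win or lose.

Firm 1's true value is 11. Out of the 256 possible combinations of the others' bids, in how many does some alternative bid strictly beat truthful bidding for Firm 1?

191

Others bid (3, 3, 3, 3): truth gives 0; bid 3 gives 8 > 0. Violating.
Others bid (3, 3, 3, 4): truth gives 0; bid 4 gives 7 > 0. Violating.
Others bid (3, 3, 3, 21): truth gives -11; bid 3 gives -3 > -11. Violating.
Others bid (3, 3, 4, 3): truth gives 0; bid 4 gives 7 > 0. Violating.
Others bid (3, 3, 3, 11): truth gives 0; no alternative beats it.
Others bid (3, 3, 4, 11): truth gives 0; no alternative beats it.
(Checking all 256 profiles: 191 have a profitable deviation, 65 do not.)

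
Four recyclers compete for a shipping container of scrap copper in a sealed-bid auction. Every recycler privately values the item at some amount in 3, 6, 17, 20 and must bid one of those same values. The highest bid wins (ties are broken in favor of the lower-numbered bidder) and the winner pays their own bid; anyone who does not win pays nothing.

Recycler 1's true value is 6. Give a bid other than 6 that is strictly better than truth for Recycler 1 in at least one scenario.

3

Suppose Recycler 2 bids 3, Recycler 3 bids 3 and Recycler 4 bids 3.
Bid 6: wins, pays 6, utility 6 - 6 = 0.
Bid 3: wins, pays 3, utility 6 - 3 = 3.
So bidding 3 beats truth here (3 > 0).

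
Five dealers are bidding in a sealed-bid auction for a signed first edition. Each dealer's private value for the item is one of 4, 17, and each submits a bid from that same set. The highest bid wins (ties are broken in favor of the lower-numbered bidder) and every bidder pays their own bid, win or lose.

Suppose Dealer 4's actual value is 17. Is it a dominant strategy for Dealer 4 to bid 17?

Consider the case where Dealer 1 bids 4, Dealer 2 bids 4, Dealer 3 bids 17 and Dealer 5 bids 4.
Truthful bid 17: loses but pays 17, utility -17.
Bid 4 instead: loses but pays 4, utility -4.
Since -4 > -17, bidding 4 is strictly better here, so truthful bidding is not dominant.

No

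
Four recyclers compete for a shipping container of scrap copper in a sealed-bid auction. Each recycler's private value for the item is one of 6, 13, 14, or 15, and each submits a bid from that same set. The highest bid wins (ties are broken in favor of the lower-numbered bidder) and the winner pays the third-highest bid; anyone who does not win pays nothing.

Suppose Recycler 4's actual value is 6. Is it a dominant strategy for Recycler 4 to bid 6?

Yes

Check each profile of the others' bids and compare truth against every alternative bid.
Others bid (6, 6, 6): truth gives 0, best alternative gives 0.
Others bid (6, 6, 13): truth gives 0, best alternative gives 0.
Others bid (6, 6, 14): truth gives 0, best alternative gives 0.
Others bid (6, 6, 15): truth gives 0, best alternative gives 0.
Others bid (6, 13, 6): truth gives 0, best alternative gives 0.
Others bid (6, 13, 13): truth gives 0, best alternative gives 0.
(Remaining 58 profiles checked similarly; truth is weakly best in each.)
In every case the truthful bid is at least as good as any alternative, so it is a dominant strategy.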